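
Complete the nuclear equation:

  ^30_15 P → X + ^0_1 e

Conserve mass number: 30 = A + 0, so A = 30.
Conserve atomic number: 15 = Z + 1, so Z = 14.
Z = 14 is silicon, so the species is ^30_14 Si.

Si-30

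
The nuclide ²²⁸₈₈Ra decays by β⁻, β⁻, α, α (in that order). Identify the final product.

Start: (A, Z) = (228, 88).
After β⁻: (228, 89).
After β⁻: (228, 90).
After α: (224, 88).
After α: (220, 86).
Z = 86 is radon.

Rn-220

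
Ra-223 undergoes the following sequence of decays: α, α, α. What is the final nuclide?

Pb-211

Start: (A, Z) = (223, 88).
After α: (219, 86).
After α: (215, 84).
After α: (211, 82).
Z = 82 is lead.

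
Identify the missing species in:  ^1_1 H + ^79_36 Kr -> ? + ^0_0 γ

Rb-80

Conserve mass number: 1 + 79 = A + 0, so A = 80.
Conserve atomic number: 1 + 36 = Z + 0, so Z = 37.
Z = 37 is rubidium, so the species is ^80_37 Rb.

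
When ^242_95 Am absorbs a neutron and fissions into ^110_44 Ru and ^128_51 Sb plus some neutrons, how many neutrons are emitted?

Conserve mass number: 243 = 110 + 128 + k, so k = 243 − 238 = 5.
Check atomic number: 95 = 44 + 51 + 0 = 95. ✓

5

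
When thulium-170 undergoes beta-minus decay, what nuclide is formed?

Yb-170

Beta-minus decay: mass number changes by +0, atomic number by +1.
A: 170 = 170; Z: 69 + 1 = 70.
Z = 70 is ytterbium, so the daughter is ytterbium-170.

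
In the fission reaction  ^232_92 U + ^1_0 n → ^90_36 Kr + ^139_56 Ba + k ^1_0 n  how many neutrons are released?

4

Conserve mass number: 233 = 90 + 139 + k, so k = 233 − 229 = 4.
Check atomic number: 92 = 36 + 56 + 0 = 92. ✓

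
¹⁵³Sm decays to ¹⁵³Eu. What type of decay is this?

ΔA = 153 − 153 = 0; ΔZ = 63 − 62 = +1.
A is unchanged and Z rises by 1 — a neutron has become a proton (β⁻ decay).

beta-minus decay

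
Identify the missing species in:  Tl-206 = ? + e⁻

Pb-206

Conserve mass number: 206 = A + 0, so A = 206.
Conserve atomic number: 81 = Z − 1, so Z = 82.
Z = 82 is lead, so the species is Pb-206.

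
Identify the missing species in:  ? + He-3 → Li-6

Conserve mass number: A + 3 = 6, so A = 3.
Conserve atomic number: Z + 2 = 3, so Z = 1.
A = 3 and Z = 1 is H-3 — a triton.

triton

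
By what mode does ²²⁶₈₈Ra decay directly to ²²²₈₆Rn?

alpha decay

ΔA = 222 − 226 = -4; ΔZ = 86 − 88 = -2.
A drops by 4 and Z drops by 2 — the signature of alpha emission.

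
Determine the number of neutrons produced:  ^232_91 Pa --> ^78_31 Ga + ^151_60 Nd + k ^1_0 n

3

Conserve mass number: 232 = 78 + 151 + k, so k = 232 − 229 = 3.
Check atomic number: 91 = 31 + 60 + 0 = 91. ✓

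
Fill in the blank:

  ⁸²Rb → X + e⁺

Conserve mass number: 82 = A + 0, so A = 82.
Conserve atomic number: 37 = Z + 1, so Z = 36.
Z = 36 is krypton, so the species is ⁸²Kr.

Kr-82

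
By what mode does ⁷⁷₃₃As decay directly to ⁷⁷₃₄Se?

ΔA = 77 − 77 = 0; ΔZ = 34 − 33 = +1.
A is unchanged and Z rises by 1 — a neutron has become a proton (β⁻ decay).

beta-minus decay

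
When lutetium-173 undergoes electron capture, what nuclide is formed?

Yb-173

Electron capture: mass number changes by +0, atomic number by -1.
A: 173 = 173; Z: 71 − 1 = 70.
Z = 70 is ytterbium, so the daughter is ytterbium-173.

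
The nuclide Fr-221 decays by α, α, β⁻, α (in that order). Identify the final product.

Pb-209

Start: (A, Z) = (221, 87).
After α: (217, 85).
After α: (213, 83).
After β⁻: (213, 84).
After α: (209, 82).
Z = 82 is lead.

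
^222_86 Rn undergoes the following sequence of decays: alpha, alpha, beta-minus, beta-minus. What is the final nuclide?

Po-214

Start: (A, Z) = (222, 86).
After α: (218, 84).
After α: (214, 82).
After β⁻: (214, 83).
After β⁻: (214, 84).
Z = 84 is polonium.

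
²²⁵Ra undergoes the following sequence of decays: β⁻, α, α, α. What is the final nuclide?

Start: (A, Z) = (225, 88).
After β⁻: (225, 89).
After α: (221, 87).
After α: (217, 85).
After α: (213, 83).
Z = 83 is bismuth.

Bi-213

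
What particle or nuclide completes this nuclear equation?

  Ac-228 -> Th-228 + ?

Conserve mass number: 228 = 228 + A, so A = 0.
Conserve atomic number: 89 = 90 + Z, so Z = -1.
A = 0 and Z = -1 is e⁻ — a beta-minus particle.

beta-minus particle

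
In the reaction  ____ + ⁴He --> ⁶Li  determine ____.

deuteron

Conserve mass number: A + 4 = 6, so A = 2.
Conserve atomic number: Z + 2 = 3, so Z = 1.
A = 2 and Z = 1 is ²H — a deuteron.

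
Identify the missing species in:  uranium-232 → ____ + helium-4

Conserve mass number: 232 = A + 4, so A = 228.
Conserve atomic number: 92 = Z + 2, so Z = 90.
Z = 90 is thorium, so the species is thorium-228.

Th-228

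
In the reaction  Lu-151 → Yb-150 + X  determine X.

proton

Conserve mass number: 151 = 150 + A, so A = 1.
Conserve atomic number: 71 = 70 + Z, so Z = 1.
A = 1 and Z = 1 is H-1 — a proton.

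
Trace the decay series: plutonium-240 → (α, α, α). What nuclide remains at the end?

Ra-228

Start: (A, Z) = (240, 94).
After α: (236, 92).
After α: (232, 90).
After α: (228, 88).
Z = 88 is radium.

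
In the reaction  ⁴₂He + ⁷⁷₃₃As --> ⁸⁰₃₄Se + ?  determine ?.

Conserve mass number: 4 + 77 = 80 + A, so A = 1.
Conserve atomic number: 2 + 33 = 34 + Z, so Z = 1.
A = 1 and Z = 1 is ¹₁H — a proton.

proton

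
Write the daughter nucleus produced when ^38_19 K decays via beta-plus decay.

Beta-plus decay: mass number changes by +0, atomic number by -1.
A: 38 = 38; Z: 19 − 1 = 18.
Z = 18 is argon, so the daughter is ^38_18 Ar.

Ar-38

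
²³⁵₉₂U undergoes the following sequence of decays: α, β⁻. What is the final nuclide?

Pa-231

Start: (A, Z) = (235, 92).
After α: (231, 90).
After β⁻: (231, 91).
Z = 91 is protactinium.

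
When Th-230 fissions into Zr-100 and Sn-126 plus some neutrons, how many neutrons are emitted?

Conserve mass number: 230 = 100 + 126 + k, so k = 230 − 226 = 4.
Check atomic number: 90 = 40 + 50 + 0 = 90. ✓

4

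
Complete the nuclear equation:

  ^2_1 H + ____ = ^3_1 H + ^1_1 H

deuteron

Conserve mass number: 2 + A = 3 + 1, so A = 2.
Conserve atomic number: 1 + Z = 1 + 1, so Z = 1.
A = 2 and Z = 1 is ^2_1 H — a deuteron.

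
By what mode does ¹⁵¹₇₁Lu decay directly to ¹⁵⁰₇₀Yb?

proton emission

ΔA = 150 − 151 = -1; ΔZ = 70 − 71 = -1.
A drops by 1 and Z drops by 1 — a proton was emitted.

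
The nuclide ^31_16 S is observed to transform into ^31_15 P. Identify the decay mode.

beta-plus decay or electron capture

ΔA = 31 − 31 = 0; ΔZ = 15 − 16 = -1.
A is unchanged and Z drops by 1 — a proton has become a neutron (β⁺ emission or electron capture).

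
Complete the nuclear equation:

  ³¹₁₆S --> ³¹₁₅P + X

Conserve mass number: 31 = 31 + A, so A = 0.
Conserve atomic number: 16 = 15 + Z, so Z = 1.
A = 0 and Z = 1 is ⁰₁e — a positron.

positron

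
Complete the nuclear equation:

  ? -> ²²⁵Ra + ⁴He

Conserve mass number: A = 225 + 4, so A = 229.
Conserve atomic number: Z = 88 + 2, so Z = 90.
Z = 90 is thorium, so the species is ²²⁹Th.

Th-229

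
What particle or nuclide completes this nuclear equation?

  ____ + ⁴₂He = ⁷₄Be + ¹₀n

alpha particle

Conserve mass number: A + 4 = 7 + 1, so A = 4.
Conserve atomic number: Z + 2 = 4 + 0, so Z = 2.
A = 4 and Z = 2 is ⁴₂He — an alpha particle.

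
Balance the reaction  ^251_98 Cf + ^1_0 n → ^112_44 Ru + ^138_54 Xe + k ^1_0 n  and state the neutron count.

2

Conserve mass number: 252 = 112 + 138 + k, so k = 252 − 250 = 2.
Check atomic number: 98 = 44 + 54 + 0 = 98. ✓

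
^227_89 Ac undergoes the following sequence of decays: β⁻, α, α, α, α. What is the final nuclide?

Start: (A, Z) = (227, 89).
After β⁻: (227, 90).
After α: (223, 88).
After α: (219, 86).
After α: (215, 84).
After α: (211, 82).
Z = 82 is lead.

Pb-211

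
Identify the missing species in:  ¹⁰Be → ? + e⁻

Conserve mass number: 10 = A + 0, so A = 10.
Conserve atomic number: 4 = Z − 1, so Z = 5.
Z = 5 is boron, so the species is ¹⁰B.

B-10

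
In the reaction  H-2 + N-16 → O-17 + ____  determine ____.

Conserve mass number: 2 + 16 = 17 + A, so A = 1.
Conserve atomic number: 1 + 7 = 8 + Z, so Z = 0.
A = 1 and Z = 0 is n — a neutron.

neutron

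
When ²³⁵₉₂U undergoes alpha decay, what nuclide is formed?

Th-231

Alpha decay: mass number changes by -4, atomic number by -2.
A: 235 − 4 = 231; Z: 92 − 2 = 90.
Z = 90 is thorium, so the daughter is ²³¹₉₀Th.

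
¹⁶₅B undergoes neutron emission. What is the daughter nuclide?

Neutron emission: mass number changes by -1, atomic number by +0.
A: 16 − 1 = 15; Z: 5 = 5.
Z = 5 is boron, so the daughter is ¹⁵₅B.

B-15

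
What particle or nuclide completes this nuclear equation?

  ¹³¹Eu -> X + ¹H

Sm-130

Conserve mass number: 131 = A + 1, so A = 130.
Conserve atomic number: 63 = Z + 1, so Z = 62.
Z = 62 is samarium, so the species is ¹³⁰Sm.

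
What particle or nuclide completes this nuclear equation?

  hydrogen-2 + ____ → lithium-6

alpha particle

Conserve mass number: 2 + A = 6, so A = 4.
Conserve atomic number: 1 + Z = 3, so Z = 2.
A = 4 and Z = 2 is helium-4 — an alpha particle.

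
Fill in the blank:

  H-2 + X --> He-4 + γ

deuteron

Conserve mass number: 2 + A = 4 + 0, so A = 2.
Conserve atomic number: 1 + Z = 2 + 0, so Z = 1.
A = 2 and Z = 1 is H-2 — a deuteron.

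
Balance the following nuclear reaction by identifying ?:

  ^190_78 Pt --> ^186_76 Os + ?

alpha particle

Conserve mass number: 190 = 186 + A, so A = 4.
Conserve atomic number: 78 = 76 + Z, so Z = 2.
A = 4 and Z = 2 is ^4_2 He — an alpha particle.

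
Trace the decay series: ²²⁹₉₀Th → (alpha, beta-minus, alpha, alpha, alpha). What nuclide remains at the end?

Start: (A, Z) = (229, 90).
After α: (225, 88).
After β⁻: (225, 89).
After α: (221, 87).
After α: (217, 85).
After α: (213, 83).
Z = 83 is bismuth.

Bi-213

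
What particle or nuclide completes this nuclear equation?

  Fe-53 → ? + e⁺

Conserve mass number: 53 = A + 0, so A = 53.
Conserve atomic number: 26 = Z + 1, so Z = 25.
Z = 25 is manganese, so the species is Mn-53.

Mn-53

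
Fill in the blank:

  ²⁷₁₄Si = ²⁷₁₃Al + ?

positron

Conserve mass number: 27 = 27 + A, so A = 0.
Conserve atomic number: 14 = 13 + Z, so Z = 1.
A = 0 and Z = 1 is ⁰₁e — a positron.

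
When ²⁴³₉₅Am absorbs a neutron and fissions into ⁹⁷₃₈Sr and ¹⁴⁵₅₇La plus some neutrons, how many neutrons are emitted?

Conserve mass number: 244 = 97 + 145 + k, so k = 244 − 242 = 2.
Check atomic number: 95 = 38 + 57 + 0 = 95. ✓

2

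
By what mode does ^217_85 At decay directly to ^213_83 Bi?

ΔA = 213 − 217 = -4; ΔZ = 83 − 85 = -2.
A drops by 4 and Z drops by 2 — the signature of alpha emission.

alpha decay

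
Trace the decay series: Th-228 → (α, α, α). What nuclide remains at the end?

Po-216

Start: (A, Z) = (228, 90).
After α: (224, 88).
After α: (220, 86).
After α: (216, 84).
Z = 84 is polonium.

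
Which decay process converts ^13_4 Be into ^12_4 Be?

ΔA = 12 − 13 = -1; ΔZ = 4 − 4 = +0.
A drops by 1 with Z unchanged — a neutron was emitted.

neutron emission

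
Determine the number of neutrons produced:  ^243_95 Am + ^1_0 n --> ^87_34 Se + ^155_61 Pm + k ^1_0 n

Conserve mass number: 244 = 87 + 155 + k, so k = 244 − 242 = 2.
Check atomic number: 95 = 34 + 61 + 0 = 95. ✓

2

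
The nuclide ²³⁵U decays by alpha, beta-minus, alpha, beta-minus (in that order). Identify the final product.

Start: (A, Z) = (235, 92).
After α: (231, 90).
After β⁻: (231, 91).
After α: (227, 89).
After β⁻: (227, 90).
Z = 90 is thorium.

Th-227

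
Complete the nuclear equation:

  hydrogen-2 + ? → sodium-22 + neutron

Conserve mass number: 2 + A = 22 + 1, so A = 21.
Conserve atomic number: 1 + Z = 11 + 0, so Z = 10.
Z = 10 is neon, so the species is neon-21.

Ne-21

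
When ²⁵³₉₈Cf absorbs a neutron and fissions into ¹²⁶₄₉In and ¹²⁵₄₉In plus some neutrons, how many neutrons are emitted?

Conserve mass number: 254 = 126 + 125 + k, so k = 254 − 251 = 3.
Check atomic number: 98 = 49 + 49 + 0 = 98. ✓

3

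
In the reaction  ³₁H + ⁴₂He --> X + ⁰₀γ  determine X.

Conserve mass number: 3 + 4 = A + 0, so A = 7.
Conserve atomic number: 1 + 2 = Z + 0, so Z = 3.
Z = 3 is lithium, so the species is ⁷₃Li.

Li-7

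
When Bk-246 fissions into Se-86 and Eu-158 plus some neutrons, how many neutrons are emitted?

2

Conserve mass number: 246 = 86 + 158 + k, so k = 246 − 244 = 2.
Check atomic number: 97 = 34 + 63 + 0 = 97. ✓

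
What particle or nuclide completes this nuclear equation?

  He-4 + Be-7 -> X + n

C-10

Conserve mass number: 4 + 7 = A + 1, so A = 10.
Conserve atomic number: 2 + 4 = Z + 0, so Z = 6.
Z = 6 is carbon, so the species is C-10.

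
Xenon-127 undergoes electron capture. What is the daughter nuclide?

I-127

Electron capture: mass number changes by +0, atomic number by -1.
A: 127 = 127; Z: 54 − 1 = 53.
Z = 53 is iodine, so the daughter is iodine-127.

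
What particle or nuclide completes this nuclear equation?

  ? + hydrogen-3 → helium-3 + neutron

Conserve mass number: A + 3 = 3 + 1, so A = 1.
Conserve atomic number: Z + 1 = 2 + 0, so Z = 1.
A = 1 and Z = 1 is hydrogen-1 — a proton.

proton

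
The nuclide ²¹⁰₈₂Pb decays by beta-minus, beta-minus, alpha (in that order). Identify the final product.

Pb-206

Start: (A, Z) = (210, 82).
After β⁻: (210, 83).
After β⁻: (210, 84).
After α: (206, 82).
Z = 82 is lead.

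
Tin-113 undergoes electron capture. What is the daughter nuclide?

In-113

Electron capture: mass number changes by +0, atomic number by -1.
A: 113 = 113; Z: 50 − 1 = 49.
Z = 49 is indium, so the daughter is indium-113.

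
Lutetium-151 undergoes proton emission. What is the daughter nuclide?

Proton emission: mass number changes by -1, atomic number by -1.
A: 151 − 1 = 150; Z: 71 − 1 = 70.
Z = 70 is ytterbium, so the daughter is ytterbium-150.

Yb-150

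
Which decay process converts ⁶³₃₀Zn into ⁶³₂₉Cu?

ΔA = 63 − 63 = 0; ΔZ = 29 − 30 = -1.
A is unchanged and Z drops by 1 — a proton has become a neutron (β⁺ emission or electron capture).

beta-plus decay or electron capture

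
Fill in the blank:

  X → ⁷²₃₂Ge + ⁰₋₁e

Conserve mass number: A = 72 + 0, so A = 72.
Conserve atomic number: Z = 32 − 1, so Z = 31.
Z = 31 is gallium, so the species is ⁷²₃₁Ga.

Ga-72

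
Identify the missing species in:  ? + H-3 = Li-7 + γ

alpha particle

Conserve mass number: A + 3 = 7 + 0, so A = 4.
Conserve atomic number: Z + 1 = 3 + 0, so Z = 2.
A = 4 and Z = 2 is He-4 — an alpha particle.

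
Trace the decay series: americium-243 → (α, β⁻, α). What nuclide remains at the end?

Start: (A, Z) = (243, 95).
After α: (239, 93).
After β⁻: (239, 94).
After α: (235, 92).
Z = 92 is uranium.

U-235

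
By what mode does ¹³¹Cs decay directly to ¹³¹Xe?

ΔA = 131 − 131 = 0; ΔZ = 54 − 55 = -1.
A is unchanged and Z drops by 1 — a proton has become a neutron (β⁺ emission or electron capture).

beta-plus decay or electron capture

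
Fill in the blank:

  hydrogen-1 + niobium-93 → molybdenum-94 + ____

gamma ray

Conserve mass number: 1 + 93 = 94 + A, so A = 0.
Conserve atomic number: 1 + 41 = 42 + Z, so Z = 0.
A = 0 and Z = 0 is γ — a gamma ray.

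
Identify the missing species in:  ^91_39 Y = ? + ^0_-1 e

Zr-91

Conserve mass number: 91 = A + 0, so A = 91.
Conserve atomic number: 39 = Z − 1, so Z = 40.
Z = 40 is zirconium, so the species is ^91_40 Zr.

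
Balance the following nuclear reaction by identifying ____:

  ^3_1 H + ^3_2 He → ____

Conserve mass number: 3 + 3 = A, so A = 6.
Conserve atomic number: 1 + 2 = Z, so Z = 3.
Z = 3 is lithium, so the species is ^6_3 Li.

Li-6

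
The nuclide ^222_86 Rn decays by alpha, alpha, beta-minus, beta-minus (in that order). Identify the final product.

Start: (A, Z) = (222, 86).
After α: (218, 84).
After α: (214, 82).
After β⁻: (214, 83).
After β⁻: (214, 84).
Z = 84 is polonium.

Po-214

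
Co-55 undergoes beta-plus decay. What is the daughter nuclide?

Beta-plus decay: mass number changes by +0, atomic number by -1.
A: 55 = 55; Z: 27 − 1 = 26.
Z = 26 is iron, so the daughter is Fe-55.

Fe-55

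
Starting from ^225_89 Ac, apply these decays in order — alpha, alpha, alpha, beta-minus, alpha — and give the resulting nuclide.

Pb-209

Start: (A, Z) = (225, 89).
After α: (221, 87).
After α: (217, 85).
After α: (213, 83).
After β⁻: (213, 84).
After α: (209, 82).
Z = 82 is lead.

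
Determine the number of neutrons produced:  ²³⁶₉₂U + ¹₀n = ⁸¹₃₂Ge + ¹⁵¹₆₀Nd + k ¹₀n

Conserve mass number: 237 = 81 + 151 + k, so k = 237 − 232 = 5.
Check atomic number: 92 = 32 + 60 + 0 = 92. ✓

5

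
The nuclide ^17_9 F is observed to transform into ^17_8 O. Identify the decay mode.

beta-plus decay or electron capture

ΔA = 17 − 17 = 0; ΔZ = 8 − 9 = -1.
A is unchanged and Z drops by 1 — a proton has become a neutron (β⁺ emission or electron capture).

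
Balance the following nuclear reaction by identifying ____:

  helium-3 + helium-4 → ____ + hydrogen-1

Conserve mass number: 3 + 4 = A + 1, so A = 6.
Conserve atomic number: 2 + 2 = Z + 1, so Z = 3.
Z = 3 is lithium, so the species is lithium-6.

Li-6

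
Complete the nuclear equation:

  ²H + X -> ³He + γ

Conserve mass number: 2 + A = 3 + 0, so A = 1.
Conserve atomic number: 1 + Z = 2 + 0, so Z = 1.
A = 1 and Z = 1 is ¹H — a proton.

proton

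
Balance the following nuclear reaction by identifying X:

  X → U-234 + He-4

Conserve mass number: A = 234 + 4, so A = 238.
Conserve atomic number: Z = 92 + 2, so Z = 94.
Z = 94 is plutonium, so the species is Pu-238.

Pu-238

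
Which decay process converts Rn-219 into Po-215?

alpha decay

ΔA = 215 − 219 = -4; ΔZ = 84 − 86 = -2.
A drops by 4 and Z drops by 2 — the signature of alpha emission.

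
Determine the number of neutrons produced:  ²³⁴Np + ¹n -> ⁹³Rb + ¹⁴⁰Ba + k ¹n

2

Conserve mass number: 235 = 93 + 140 + k, so k = 235 − 233 = 2.
Check atomic number: 93 = 37 + 56 + 0 = 93. ✓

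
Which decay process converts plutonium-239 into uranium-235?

ΔA = 235 − 239 = -4; ΔZ = 92 − 94 = -2.
A drops by 4 and Z drops by 2 — the signature of alpha emission.

alpha decay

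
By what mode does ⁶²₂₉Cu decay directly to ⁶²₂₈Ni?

ΔA = 62 − 62 = 0; ΔZ = 28 − 29 = -1.
A is unchanged and Z drops by 1 — a proton has become a neutron (β⁺ emission or electron capture).

beta-plus decay or electron capture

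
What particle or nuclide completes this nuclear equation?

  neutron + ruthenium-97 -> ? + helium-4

Conserve mass number: 1 + 97 = A + 4, so A = 94.
Conserve atomic number: 0 + 44 = Z + 2, so Z = 42.
Z = 42 is molybdenum, so the species is molybdenum-94.

Mo-94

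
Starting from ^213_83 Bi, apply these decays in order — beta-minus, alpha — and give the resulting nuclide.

Pb-209

Start: (A, Z) = (213, 83).
After β⁻: (213, 84).
After α: (209, 82).
Z = 82 is lead.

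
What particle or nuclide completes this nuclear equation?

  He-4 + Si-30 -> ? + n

S-33

Conserve mass number: 4 + 30 = A + 1, so A = 33.
Conserve atomic number: 2 + 14 = Z + 0, so Z = 16.
Z = 16 is sulfur, so the species is S-33.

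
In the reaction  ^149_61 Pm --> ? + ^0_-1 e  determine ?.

Sm-149

Conserve mass number: 149 = A + 0, so A = 149.
Conserve atomic number: 61 = Z − 1, so Z = 62.
Z = 62 is samarium, so the species is ^149_62 Sm.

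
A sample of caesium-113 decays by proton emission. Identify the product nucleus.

Proton emission: mass number changes by -1, atomic number by -1.
A: 113 − 1 = 112; Z: 55 − 1 = 54.
Z = 54 is xenon, so the daughter is xenon-112.

Xe-112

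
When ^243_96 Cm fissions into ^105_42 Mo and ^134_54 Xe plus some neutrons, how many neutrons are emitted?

Conserve mass number: 243 = 105 + 134 + k, so k = 243 − 239 = 4.
Check atomic number: 96 = 42 + 54 + 0 = 96. ✓

4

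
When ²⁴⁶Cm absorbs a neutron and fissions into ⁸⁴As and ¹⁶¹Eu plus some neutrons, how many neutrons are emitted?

Conserve mass number: 247 = 84 + 161 + k, so k = 247 − 245 = 2.
Check atomic number: 96 = 33 + 63 + 0 = 96. ✓

2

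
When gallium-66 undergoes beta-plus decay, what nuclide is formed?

Beta-plus decay: mass number changes by +0, atomic number by -1.
A: 66 = 66; Z: 31 − 1 = 30.
Z = 30 is zinc, so the daughter is zinc-66.

Zn-66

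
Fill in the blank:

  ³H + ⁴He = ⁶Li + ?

neutron

Conserve mass number: 3 + 4 = 6 + A, so A = 1.
Conserve atomic number: 1 + 2 = 3 + Z, so Z = 0.
A = 1 and Z = 0 is ¹n — a neutron.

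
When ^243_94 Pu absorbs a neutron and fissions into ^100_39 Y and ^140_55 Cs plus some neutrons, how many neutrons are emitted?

4

Conserve mass number: 244 = 100 + 140 + k, so k = 244 − 240 = 4.
Check atomic number: 94 = 39 + 55 + 0 = 94. ✓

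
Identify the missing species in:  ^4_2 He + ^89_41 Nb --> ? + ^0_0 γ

Conserve mass number: 4 + 89 = A + 0, so A = 93.
Conserve atomic number: 2 + 41 = Z + 0, so Z = 43.
Z = 43 is technetium, so the species is ^93_43 Tc.

Tc-93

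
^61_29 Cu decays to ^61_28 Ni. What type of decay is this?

beta-plus decay or electron capture

ΔA = 61 − 61 = 0; ΔZ = 28 − 29 = -1.
A is unchanged and Z drops by 1 — a proton has become a neutron (β⁺ emission or electron capture).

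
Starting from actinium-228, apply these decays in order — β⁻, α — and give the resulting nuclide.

Start: (A, Z) = (228, 89).
After β⁻: (228, 90).
After α: (224, 88).
Z = 88 is radium.

Ra-224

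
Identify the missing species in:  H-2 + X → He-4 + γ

deuteron

Conserve mass number: 2 + A = 4 + 0, so A = 2.
Conserve atomic number: 1 + Z = 2 + 0, so Z = 1.
A = 2 and Z = 1 is H-2 — a deuteron.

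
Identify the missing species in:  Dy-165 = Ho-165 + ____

beta-minus particle

Conserve mass number: 165 = 165 + A, so A = 0.
Conserve atomic number: 66 = 67 + Z, so Z = -1.
A = 0 and Z = -1 is e⁻ — a beta-minus particle.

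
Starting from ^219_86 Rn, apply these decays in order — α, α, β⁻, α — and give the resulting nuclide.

Start: (A, Z) = (219, 86).
After α: (215, 84).
After α: (211, 82).
After β⁻: (211, 83).
After α: (207, 81).
Z = 81 is thallium.

Tl-207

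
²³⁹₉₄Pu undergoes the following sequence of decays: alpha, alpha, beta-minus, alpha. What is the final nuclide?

Ac-227

Start: (A, Z) = (239, 94).
After α: (235, 92).
After α: (231, 90).
After β⁻: (231, 91).
After α: (227, 89).
Z = 89 is actinium.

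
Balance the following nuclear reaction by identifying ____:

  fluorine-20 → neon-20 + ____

beta-minus particle

Conserve mass number: 20 = 20 + A, so A = 0.
Conserve atomic number: 9 = 10 + Z, so Z = -1.
A = 0 and Z = -1 is e⁻ — a beta-minus particle.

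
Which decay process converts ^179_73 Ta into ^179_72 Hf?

beta-plus decay or electron capture

ΔA = 179 − 179 = 0; ΔZ = 72 − 73 = -1.
A is unchanged and Z drops by 1 — a proton has become a neutron (β⁺ emission or electron capture).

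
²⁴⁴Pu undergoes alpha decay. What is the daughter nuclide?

U-240

Alpha decay: mass number changes by -4, atomic number by -2.
A: 244 − 4 = 240; Z: 94 − 2 = 92.
Z = 92 is uranium, so the daughter is ²⁴⁰U.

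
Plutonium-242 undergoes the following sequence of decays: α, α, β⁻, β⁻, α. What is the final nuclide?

Start: (A, Z) = (242, 94).
After α: (238, 92).
After α: (234, 90).
After β⁻: (234, 91).
After β⁻: (234, 92).
After α: (230, 90).
Z = 90 is thorium.

Th-230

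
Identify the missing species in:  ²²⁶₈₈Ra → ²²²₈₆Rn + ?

alpha particle

Conserve mass number: 226 = 222 + A, so A = 4.
Conserve atomic number: 88 = 86 + Z, so Z = 2.
A = 4 and Z = 2 is ⁴₂He — an alpha particle.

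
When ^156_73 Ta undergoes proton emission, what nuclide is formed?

Proton emission: mass number changes by -1, atomic number by -1.
A: 156 − 1 = 155; Z: 73 − 1 = 72.
Z = 72 is hafnium, so the daughter is ^155_72 Hf.

Hf-155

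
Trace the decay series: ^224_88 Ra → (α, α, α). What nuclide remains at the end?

Start: (A, Z) = (224, 88).
After α: (220, 86).
After α: (216, 84).
After α: (212, 82).
Z = 82 is lead.

Pb-212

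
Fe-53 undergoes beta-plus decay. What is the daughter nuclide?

Beta-plus decay: mass number changes by +0, atomic number by -1.
A: 53 = 53; Z: 26 − 1 = 25.
Z = 25 is manganese, so the daughter is Mn-53.

Mn-53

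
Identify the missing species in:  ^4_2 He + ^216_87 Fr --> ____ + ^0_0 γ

Conserve mass number: 4 + 216 = A + 0, so A = 220.
Conserve atomic number: 2 + 87 = Z + 0, so Z = 89.
Z = 89 is actinium, so the species is ^220_89 Ac.

Ac-220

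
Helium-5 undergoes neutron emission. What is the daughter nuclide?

Neutron emission: mass number changes by -1, atomic number by +0.
A: 5 − 1 = 4; Z: 2 = 2.
Z = 2 is helium, so the daughter is helium-4.

He-4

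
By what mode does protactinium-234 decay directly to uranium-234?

ΔA = 234 − 234 = 0; ΔZ = 92 − 91 = +1.
A is unchanged and Z rises by 1 — a neutron has become a proton (β⁻ decay).

beta-minus decay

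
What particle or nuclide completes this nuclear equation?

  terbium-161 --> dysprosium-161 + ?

beta-minus particle

Conserve mass number: 161 = 161 + A, so A = 0.
Conserve atomic number: 65 = 66 + Z, so Z = -1.
A = 0 and Z = -1 is e⁻ — a beta-minus particle.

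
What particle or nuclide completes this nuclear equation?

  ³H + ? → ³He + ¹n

proton

Conserve mass number: 3 + A = 3 + 1, so A = 1.
Conserve atomic number: 1 + Z = 2 + 0, so Z = 1.
A = 1 and Z = 1 is ¹H — a proton.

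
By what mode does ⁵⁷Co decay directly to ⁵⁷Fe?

beta-plus decay or electron capture

ΔA = 57 − 57 = 0; ΔZ = 26 − 27 = -1.
A is unchanged and Z drops by 1 — a proton has become a neutron (β⁺ emission or electron capture).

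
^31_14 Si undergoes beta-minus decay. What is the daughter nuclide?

Beta-minus decay: mass number changes by +0, atomic number by +1.
A: 31 = 31; Z: 14 + 1 = 15.
Z = 15 is phosphorus, so the daughter is ^31_15 P.

P-31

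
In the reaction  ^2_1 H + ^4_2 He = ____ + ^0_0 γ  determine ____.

Conserve mass number: 2 + 4 = A + 0, so A = 6.
Conserve atomic number: 1 + 2 = Z + 0, so Z = 3.
Z = 3 is lithium, so the species is ^6_3 Li.

Li-6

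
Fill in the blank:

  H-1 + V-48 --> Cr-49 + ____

gamma ray

Conserve mass number: 1 + 48 = 49 + A, so A = 0.
Conserve atomic number: 1 + 23 = 24 + Z, so Z = 0.
A = 0 and Z = 0 is γ — a gamma ray.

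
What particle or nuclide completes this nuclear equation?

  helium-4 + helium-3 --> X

Be-7

Conserve mass number: 4 + 3 = A, so A = 7.
Conserve atomic number: 2 + 2 = Z, so Z = 4.
Z = 4 is beryllium, so the species is beryllium-7.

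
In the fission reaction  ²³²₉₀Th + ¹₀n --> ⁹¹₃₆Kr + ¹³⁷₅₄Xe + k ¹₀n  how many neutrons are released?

5

Conserve mass number: 233 = 91 + 137 + k, so k = 233 − 228 = 5.
Check atomic number: 90 = 36 + 54 + 0 = 90. ✓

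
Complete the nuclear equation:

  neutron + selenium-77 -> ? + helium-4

Conserve mass number: 1 + 77 = A + 4, so A = 74.
Conserve atomic number: 0 + 34 = Z + 2, so Z = 32.
Z = 32 is germanium, so the species is germanium-74.

Ge-74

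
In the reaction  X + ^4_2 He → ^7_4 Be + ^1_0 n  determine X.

alpha particle

Conserve mass number: A + 4 = 7 + 1, so A = 4.
Conserve atomic number: Z + 2 = 4 + 0, so Z = 2.
A = 4 and Z = 2 is ^4_2 He — an alpha particle.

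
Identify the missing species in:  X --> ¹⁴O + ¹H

Conserve mass number: A = 14 + 1, so A = 15.
Conserve atomic number: Z = 8 + 1, so Z = 9.
Z = 9 is fluorine, so the species is ¹⁵F.

F-15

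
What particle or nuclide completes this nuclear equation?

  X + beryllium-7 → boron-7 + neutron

Conserve mass number: A + 7 = 7 + 1, so A = 1.
Conserve atomic number: Z + 4 = 5 + 0, so Z = 1.
A = 1 and Z = 1 is hydrogen-1 — a proton.

proton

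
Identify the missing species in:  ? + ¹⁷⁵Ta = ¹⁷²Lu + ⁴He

Conserve mass number: A + 175 = 172 + 4, so A = 1.
Conserve atomic number: Z + 73 = 71 + 2, so Z = 0.
A = 1 and Z = 0 is ¹n — a neutron.

neutron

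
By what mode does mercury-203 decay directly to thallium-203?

ΔA = 203 − 203 = 0; ΔZ = 81 − 80 = +1.
A is unchanged and Z rises by 1 — a neutron has become a proton (β⁻ decay).

beta-minus decay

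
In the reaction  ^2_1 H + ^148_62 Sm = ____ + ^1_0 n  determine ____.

Conserve mass number: 2 + 148 = A + 1, so A = 149.
Conserve atomic number: 1 + 62 = Z + 0, so Z = 63.
Z = 63 is europium, so the species is ^149_63 Eu.

Eu-149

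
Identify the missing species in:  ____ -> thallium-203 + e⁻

Hg-203

Conserve mass number: A = 203 + 0, so A = 203.
Conserve atomic number: Z = 81 − 1, so Z = 80.
Z = 80 is mercury, so the species is mercury-203.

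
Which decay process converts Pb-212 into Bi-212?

beta-minus decay

ΔA = 212 − 212 = 0; ΔZ = 83 − 82 = +1.
A is unchanged and Z rises by 1 — a neutron has become a proton (β⁻ decay).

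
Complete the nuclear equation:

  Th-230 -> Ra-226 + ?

alpha particle

Conserve mass number: 230 = 226 + A, so A = 4.
Conserve atomic number: 90 = 88 + Z, so Z = 2.
A = 4 and Z = 2 is He-4 — an alpha particle.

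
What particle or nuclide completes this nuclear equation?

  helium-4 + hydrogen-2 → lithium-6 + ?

Conserve mass number: 4 + 2 = 6 + A, so A = 0.
Conserve atomic number: 2 + 1 = 3 + Z, so Z = 0.
A = 0 and Z = 0 is γ — a gamma ray.

gamma ray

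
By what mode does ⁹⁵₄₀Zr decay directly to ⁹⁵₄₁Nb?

ΔA = 95 − 95 = 0; ΔZ = 41 − 40 = +1.
A is unchanged and Z rises by 1 — a neutron has become a proton (β⁻ decay).

beta-minus decay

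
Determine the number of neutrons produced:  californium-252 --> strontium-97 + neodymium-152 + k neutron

Conserve mass number: 252 = 97 + 152 + k, so k = 252 − 249 = 3.
Check atomic number: 98 = 38 + 60 + 0 = 98. ✓

3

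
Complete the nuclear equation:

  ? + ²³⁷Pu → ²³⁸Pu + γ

neutron

Conserve mass number: A + 237 = 238 + 0, so A = 1.
Conserve atomic number: Z + 94 = 94 + 0, so Z = 0.
A = 1 and Z = 0 is ¹n — a neutron.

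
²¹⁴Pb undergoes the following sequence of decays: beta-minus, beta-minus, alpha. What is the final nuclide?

Start: (A, Z) = (214, 82).
After β⁻: (214, 83).
After β⁻: (214, 84).
After α: (210, 82).
Z = 82 is lead.

Pb-210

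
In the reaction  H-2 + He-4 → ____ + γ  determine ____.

Conserve mass number: 2 + 4 = A + 0, so A = 6.
Conserve atomic number: 1 + 2 = Z + 0, so Z = 3.
Z = 3 is lithium, so the species is Li-6.

Li-6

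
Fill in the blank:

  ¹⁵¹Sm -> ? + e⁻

Eu-151

Conserve mass number: 151 = A + 0, so A = 151.
Conserve atomic number: 62 = Z − 1, so Z = 63.
Z = 63 is europium, so the species is ¹⁵¹Eu.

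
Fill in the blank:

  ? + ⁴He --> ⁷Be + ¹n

Conserve mass number: A + 4 = 7 + 1, so A = 4.
Conserve atomic number: Z + 2 = 4 + 0, so Z = 2.
A = 4 and Z = 2 is ⁴He — an alpha particle.

alpha particle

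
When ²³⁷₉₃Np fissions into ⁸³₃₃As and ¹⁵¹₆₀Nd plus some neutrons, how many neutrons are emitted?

3

Conserve mass number: 237 = 83 + 151 + k, so k = 237 − 234 = 3.
Check atomic number: 93 = 33 + 60 + 0 = 93. ✓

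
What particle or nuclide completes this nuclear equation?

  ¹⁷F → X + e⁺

O-17

Conserve mass number: 17 = A + 0, so A = 17.
Conserve atomic number: 9 = Z + 1, so Z = 8.
Z = 8 is oxygen, so the species is ¹⁷O.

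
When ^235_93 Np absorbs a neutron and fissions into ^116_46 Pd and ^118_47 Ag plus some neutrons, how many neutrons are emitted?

2

Conserve mass number: 236 = 116 + 118 + k, so k = 236 − 234 = 2.
Check atomic number: 93 = 46 + 47 + 0 = 93. ✓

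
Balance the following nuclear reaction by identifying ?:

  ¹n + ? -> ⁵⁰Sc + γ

Sc-49

Conserve mass number: 1 + A = 50 + 0, so A = 49.
Conserve atomic number: 0 + Z = 21 + 0, so Z = 21.
Z = 21 is scandium, so the species is ⁴⁹Sc.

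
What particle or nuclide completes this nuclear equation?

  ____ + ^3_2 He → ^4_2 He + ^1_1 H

deuteron

Conserve mass number: A + 3 = 4 + 1, so A = 2.
Conserve atomic number: Z + 2 = 2 + 1, so Z = 1.
A = 2 and Z = 1 is ^2_1 H — a deuteron.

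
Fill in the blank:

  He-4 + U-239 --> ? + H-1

Np-242

Conserve mass number: 4 + 239 = A + 1, so A = 242.
Conserve atomic number: 2 + 92 = Z + 1, so Z = 93.
Z = 93 is neptunium, so the species is Np-242.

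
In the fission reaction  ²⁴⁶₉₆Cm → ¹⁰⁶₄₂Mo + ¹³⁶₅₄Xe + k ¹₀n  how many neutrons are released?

Conserve mass number: 246 = 106 + 136 + k, so k = 246 − 242 = 4.
Check atomic number: 96 = 42 + 54 + 0 = 96. ✓

4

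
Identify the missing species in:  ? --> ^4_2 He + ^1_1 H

Li-5

Conserve mass number: A = 4 + 1, so A = 5.
Conserve atomic number: Z = 2 + 1, so Z = 3.
Z = 3 is lithium, so the species is ^5_3 Li.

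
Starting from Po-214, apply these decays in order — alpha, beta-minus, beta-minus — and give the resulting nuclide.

Start: (A, Z) = (214, 84).
After α: (210, 82).
After β⁻: (210, 83).
After β⁻: (210, 84).
Z = 84 is polonium.

Po-210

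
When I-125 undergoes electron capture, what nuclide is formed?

Te-125

Electron capture: mass number changes by +0, atomic number by -1.
A: 125 = 125; Z: 53 − 1 = 52.
Z = 52 is tellurium, so the daughter is Te-125.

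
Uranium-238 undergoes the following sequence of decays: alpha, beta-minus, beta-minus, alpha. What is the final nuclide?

Start: (A, Z) = (238, 92).
After α: (234, 90).
After β⁻: (234, 91).
After β⁻: (234, 92).
After α: (230, 90).
Z = 90 is thorium.

Th-230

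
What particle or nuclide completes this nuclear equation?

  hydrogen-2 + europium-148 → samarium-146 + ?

alpha particle

Conserve mass number: 2 + 148 = 146 + A, so A = 4.
Conserve atomic number: 1 + 63 = 62 + Z, so Z = 2.
A = 4 and Z = 2 is helium-4 — an alpha particle.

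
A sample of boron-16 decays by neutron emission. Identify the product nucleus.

Neutron emission: mass number changes by -1, atomic number by +0.
A: 16 − 1 = 15; Z: 5 = 5.
Z = 5 is boron, so the daughter is boron-15.

B-15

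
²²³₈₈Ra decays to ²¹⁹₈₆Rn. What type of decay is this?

ΔA = 219 − 223 = -4; ΔZ = 86 − 88 = -2.
A drops by 4 and Z drops by 2 — the signature of alpha emission.

alpha decay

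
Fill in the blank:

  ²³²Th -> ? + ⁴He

Ra-228

Conserve mass number: 232 = A + 4, so A = 228.
Conserve atomic number: 90 = Z + 2, so Z = 88.
Z = 88 is radium, so the species is ²²⁸Ra.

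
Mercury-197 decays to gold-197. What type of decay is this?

beta-plus decay or electron capture

ΔA = 197 − 197 = 0; ΔZ = 79 − 80 = -1.
A is unchanged and Z drops by 1 — a proton has become a neutron (β⁺ emission or electron capture).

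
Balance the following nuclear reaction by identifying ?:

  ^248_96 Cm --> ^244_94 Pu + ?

Conserve mass number: 248 = 244 + A, so A = 4.
Conserve atomic number: 96 = 94 + Z, so Z = 2.
A = 4 and Z = 2 is ^4_2 He — an alpha particle.

alpha particle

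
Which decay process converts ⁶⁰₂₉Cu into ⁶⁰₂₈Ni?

ΔA = 60 − 60 = 0; ΔZ = 28 − 29 = -1.
A is unchanged and Z drops by 1 — a proton has become a neutron (β⁺ emission or electron capture).

beta-plus decay or electron capture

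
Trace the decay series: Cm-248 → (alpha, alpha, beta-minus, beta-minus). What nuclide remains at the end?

Start: (A, Z) = (248, 96).
After α: (244, 94).
After α: (240, 92).
After β⁻: (240, 93).
After β⁻: (240, 94).
Z = 94 is plutonium.

Pu-240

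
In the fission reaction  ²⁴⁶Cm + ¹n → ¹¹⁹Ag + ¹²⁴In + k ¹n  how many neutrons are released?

Conserve mass number: 247 = 119 + 124 + k, so k = 247 − 243 = 4.
Check atomic number: 96 = 47 + 49 + 0 = 96. ✓

4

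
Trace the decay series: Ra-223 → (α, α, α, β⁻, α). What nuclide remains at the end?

Start: (A, Z) = (223, 88).
After α: (219, 86).
After α: (215, 84).
After α: (211, 82).
After β⁻: (211, 83).
After α: (207, 81).
Z = 81 is thallium.

Tl-207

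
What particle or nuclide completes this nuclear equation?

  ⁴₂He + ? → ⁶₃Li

Conserve mass number: 4 + A = 6, so A = 2.
Conserve atomic number: 2 + Z = 3, so Z = 1.
A = 2 and Z = 1 is ²₁H — a deuteron.

deuteron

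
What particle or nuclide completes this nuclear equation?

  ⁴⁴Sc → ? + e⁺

Conserve mass number: 44 = A + 0, so A = 44.
Conserve atomic number: 21 = Z + 1, so Z = 20.
Z = 20 is calcium, so the species is ⁴⁴Ca.

Ca-44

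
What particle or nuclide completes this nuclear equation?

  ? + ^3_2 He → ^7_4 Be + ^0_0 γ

Conserve mass number: A + 3 = 7 + 0, so A = 4.
Conserve atomic number: Z + 2 = 4 + 0, so Z = 2.
A = 4 and Z = 2 is ^4_2 He — an alpha particle.

alpha particle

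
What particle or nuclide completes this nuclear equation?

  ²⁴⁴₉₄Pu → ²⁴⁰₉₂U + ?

alpha particle

Conserve mass number: 244 = 240 + A, so A = 4.
Conserve atomic number: 94 = 92 + Z, so Z = 2.
A = 4 and Z = 2 is ⁴₂He — an alpha particle.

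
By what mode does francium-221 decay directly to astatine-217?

alpha decay

ΔA = 217 − 221 = -4; ΔZ = 85 − 87 = -2.
A drops by 4 and Z drops by 2 — the signature of alpha emission.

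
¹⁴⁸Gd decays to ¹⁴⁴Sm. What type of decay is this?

ΔA = 144 − 148 = -4; ΔZ = 62 − 64 = -2.
A drops by 4 and Z drops by 2 — the signature of alpha emission.

alpha decay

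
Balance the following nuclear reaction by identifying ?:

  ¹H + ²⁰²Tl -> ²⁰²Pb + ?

Conserve mass number: 1 + 202 = 202 + A, so A = 1.
Conserve atomic number: 1 + 81 = 82 + Z, so Z = 0.
A = 1 and Z = 0 is ¹n — a neutron.

neutron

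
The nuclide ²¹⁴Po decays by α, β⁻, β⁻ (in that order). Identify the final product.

Start: (A, Z) = (214, 84).
After α: (210, 82).
After β⁻: (210, 83).
After β⁻: (210, 84).
Z = 84 is polonium.

Po-210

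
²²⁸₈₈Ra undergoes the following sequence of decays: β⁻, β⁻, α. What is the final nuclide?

Ra-224

Start: (A, Z) = (228, 88).
After β⁻: (228, 89).
After β⁻: (228, 90).
After α: (224, 88).
Z = 88 is radium.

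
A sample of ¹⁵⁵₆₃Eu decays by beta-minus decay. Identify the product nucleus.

Beta-minus decay: mass number changes by +0, atomic number by +1.
A: 155 = 155; Z: 63 + 1 = 64.
Z = 64 is gadolinium, so the daughter is ¹⁵⁵₆₄Gd.

Gd-155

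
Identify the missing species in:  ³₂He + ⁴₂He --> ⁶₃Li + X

proton

Conserve mass number: 3 + 4 = 6 + A, so A = 1.
Conserve atomic number: 2 + 2 = 3 + Z, so Z = 1.
A = 1 and Z = 1 is ¹₁H — a proton.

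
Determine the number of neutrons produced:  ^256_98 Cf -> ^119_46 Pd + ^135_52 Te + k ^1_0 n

Conserve mass number: 256 = 119 + 135 + k, so k = 256 − 254 = 2.
Check atomic number: 98 = 46 + 52 + 0 = 98. ✓

2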